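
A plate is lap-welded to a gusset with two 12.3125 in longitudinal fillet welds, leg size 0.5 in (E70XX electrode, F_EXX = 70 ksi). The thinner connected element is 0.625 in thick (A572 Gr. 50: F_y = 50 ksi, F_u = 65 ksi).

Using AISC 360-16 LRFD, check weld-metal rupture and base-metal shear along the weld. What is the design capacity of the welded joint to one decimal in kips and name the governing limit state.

Weld metal: throat = 0.707×0.5 = 0.3535 in, L = 2×12.3125 = 24.625 in. φR_n = 0.75 × 0.6 × 70 × 0.3535 × 24.625 = 274.2 kips.
Base metal shear (0.625 in plate): yield φR_n = 1.0×0.6×50×0.625×24.625 = 461.7 kips; rupture φR_n = 0.75×0.6×65×0.625×24.625 = 450.2 kips; take 450.2 kips (rupture).
Governing: min(274.2, 450.2) = 274.2 kips → weld metal.

274.2 kips (weld metal governs)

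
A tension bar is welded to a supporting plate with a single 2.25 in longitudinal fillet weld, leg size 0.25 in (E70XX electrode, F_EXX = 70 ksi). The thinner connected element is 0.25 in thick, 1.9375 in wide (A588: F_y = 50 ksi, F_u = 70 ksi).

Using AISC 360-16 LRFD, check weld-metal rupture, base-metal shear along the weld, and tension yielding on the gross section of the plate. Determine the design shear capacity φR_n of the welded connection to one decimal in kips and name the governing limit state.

12.5 kips (weld metal governs)

Weld metal: throat = 0.707×0.25 = 0.17675 in, L = 2.25 in. φR_n = 0.75 × 0.6 × 70 × 0.17675 × 2.25 = 12.5 kips.
Base metal shear (0.25 in plate): yield φR_n = 1.0×0.6×50×0.25×2.25 = 16.9 kips; rupture φR_n = 0.75×0.6×70×0.25×2.25 = 17.7 kips; take 16.9 kips (yield).
Tension yield (gross): A_g = 1.9375×0.25 = 0.48438 in². φR_n = 0.90 × 50 × 0.48438 = 21.8 kips.
Governing: min(12.5, 16.9, 21.8) = 12.5 kips → weld metal.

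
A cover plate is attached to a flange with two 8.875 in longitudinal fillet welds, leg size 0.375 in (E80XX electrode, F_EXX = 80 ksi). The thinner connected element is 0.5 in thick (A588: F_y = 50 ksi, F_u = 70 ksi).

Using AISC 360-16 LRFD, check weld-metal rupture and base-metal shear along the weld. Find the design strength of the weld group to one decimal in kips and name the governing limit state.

Weld metal: throat = 0.707×0.375 = 0.26513 in, L = 2×8.875 = 17.75 in. φR_n = 0.75 × 0.6 × 80 × 0.26513 × 17.75 = 169.4 kips.
Base metal shear (0.5 in plate): yield φR_n = 1.0×0.6×50×0.5×17.75 = 266.3 kips; rupture φR_n = 0.75×0.6×70×0.5×17.75 = 279.6 kips; take 266.3 kips (yield).
Governing: min(169.4, 266.3) = 169.4 kips → weld metal.

169.4 kips (weld metal governs)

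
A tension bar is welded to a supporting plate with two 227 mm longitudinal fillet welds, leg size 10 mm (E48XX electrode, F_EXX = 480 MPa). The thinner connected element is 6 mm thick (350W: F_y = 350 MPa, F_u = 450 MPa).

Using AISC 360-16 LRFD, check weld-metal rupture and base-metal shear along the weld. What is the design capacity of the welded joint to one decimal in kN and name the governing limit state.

551.6 kN (base-metal shear governs)

Weld metal: throat = 0.707×10 = 7.07 mm, L = 2×227 = 454 mm. φR_n = 0.75 × 0.6 × 480 × 7.07 × 454 = 693.3 kN.
Base metal shear (6 mm plate): yield φR_n = 1.0×0.6×350×6×454 = 572.0 kN; rupture φR_n = 0.75×0.6×450×6×454 = 551.6 kN; take 551.6 kN (rupture).
Governing: min(693.3, 551.6) = 551.6 kN → base-metal shear.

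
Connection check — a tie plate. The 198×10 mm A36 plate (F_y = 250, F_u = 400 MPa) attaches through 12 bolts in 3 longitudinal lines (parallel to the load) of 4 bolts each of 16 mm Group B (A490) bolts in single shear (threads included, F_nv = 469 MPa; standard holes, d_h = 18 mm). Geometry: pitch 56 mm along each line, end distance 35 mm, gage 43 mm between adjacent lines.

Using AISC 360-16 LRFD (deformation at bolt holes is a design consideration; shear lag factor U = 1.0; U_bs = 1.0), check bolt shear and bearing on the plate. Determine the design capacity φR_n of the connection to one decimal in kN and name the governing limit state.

848.7 kN (bolt shear governs)

Bolt shear: A_b = π(16)²/4 = 201.06 mm². φR_n = 0.75 × 469 × 201.06 × 12 × 1 = 848.7 kN.
Bearing (10 mm plate, F_u = 400 MPa): end bolts L_c = 35 − 18/2 = 26, R_n = min(1.2×26×10×400, 2.4×16×10×400) = 124.8 kN/bolt; interior L_c = 56 − 18 = 38, R_n = 153.6 kN/bolt. φR_n = 0.75 × (3×124.8 + 9×153.6) = 1317.6 kN.
Governing: min(848.7, 1317.6) = 848.7 kN → bolt shear.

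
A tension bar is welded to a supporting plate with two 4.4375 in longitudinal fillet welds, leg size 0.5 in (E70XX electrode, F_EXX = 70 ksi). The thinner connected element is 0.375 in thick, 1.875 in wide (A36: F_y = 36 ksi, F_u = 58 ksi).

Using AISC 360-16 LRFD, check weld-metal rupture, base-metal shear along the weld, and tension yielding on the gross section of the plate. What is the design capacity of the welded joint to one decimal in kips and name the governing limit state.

Weld metal: throat = 0.707×0.5 = 0.3535 in, L = 2×4.4375 = 8.875 in. φR_n = 0.75 × 0.6 × 70 × 0.3535 × 8.875 = 98.8 kips.
Base metal shear (0.375 in plate): yield φR_n = 1.0×0.6×36×0.375×8.875 = 71.9 kips; rupture φR_n = 0.75×0.6×58×0.375×8.875 = 86.9 kips; take 71.9 kips (yield).
Tension yield (gross): A_g = 1.875×0.375 = 0.70313 in². φR_n = 0.90 × 36 × 0.70313 = 22.8 kips.
Governing: min(98.8, 71.9, 22.8) = 22.8 kips → gross-section yield.

22.8 kips (gross-section yield governs)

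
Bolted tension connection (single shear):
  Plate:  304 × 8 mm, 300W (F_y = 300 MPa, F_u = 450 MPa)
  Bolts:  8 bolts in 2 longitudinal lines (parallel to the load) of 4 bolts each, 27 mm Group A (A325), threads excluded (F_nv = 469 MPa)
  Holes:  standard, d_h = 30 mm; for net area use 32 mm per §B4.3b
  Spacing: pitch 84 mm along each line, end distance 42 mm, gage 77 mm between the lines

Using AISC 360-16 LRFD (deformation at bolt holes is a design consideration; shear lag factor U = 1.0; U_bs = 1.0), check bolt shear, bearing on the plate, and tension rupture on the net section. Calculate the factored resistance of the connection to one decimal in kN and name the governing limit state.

Bolt shear: A_b = π(27)²/4 = 572.56 mm². φR_n = 0.75 × 469 × 572.56 × 8 × 1 = 1611.2 kN.
Bearing (8 mm plate, F_u = 450 MPa): end bolts L_c = 42 − 30/2 = 27, R_n = min(1.2×27×8×450, 2.4×27×8×450) = 116.64 kN/bolt; interior L_c = 84 − 30 = 54, R_n = 233.28 kN/bolt. φR_n = 0.75 × (2×116.64 + 6×233.28) = 1224.7 kN.
Tension rupture (net): A_n = (304 − 2×32)×8 = 1920 mm² (U = 1.0, A_e = A_n). φR_n = 0.75 × 450 × 1920 = 648.0 kN.
Governing: min(1611.2, 1224.7, 648.0) = 648.0 kN → net-section rupture.

648.0 kN (net-section rupture governs)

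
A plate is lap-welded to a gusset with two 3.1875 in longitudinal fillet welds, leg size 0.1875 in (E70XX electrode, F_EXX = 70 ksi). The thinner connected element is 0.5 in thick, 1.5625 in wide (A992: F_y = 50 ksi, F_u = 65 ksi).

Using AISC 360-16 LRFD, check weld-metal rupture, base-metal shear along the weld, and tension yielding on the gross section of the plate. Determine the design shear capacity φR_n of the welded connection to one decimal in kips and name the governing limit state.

26.6 kips (weld metal governs)

Weld metal: throat = 0.707×0.1875 = 0.13256 in, L = 2×3.1875 = 6.375 in. φR_n = 0.75 × 0.6 × 70 × 0.13256 × 6.375 = 26.6 kips.
Base metal shear (0.5 in plate): yield φR_n = 1.0×0.6×50×0.5×6.375 = 95.6 kips; rupture φR_n = 0.75×0.6×65×0.5×6.375 = 93.2 kips; take 93.2 kips (rupture).
Tension yield (gross): A_g = 1.5625×0.5 = 0.78125 in². φR_n = 0.90 × 50 × 0.78125 = 35.2 kips.
Governing: min(26.6, 93.2, 35.2) = 26.6 kips → weld metal.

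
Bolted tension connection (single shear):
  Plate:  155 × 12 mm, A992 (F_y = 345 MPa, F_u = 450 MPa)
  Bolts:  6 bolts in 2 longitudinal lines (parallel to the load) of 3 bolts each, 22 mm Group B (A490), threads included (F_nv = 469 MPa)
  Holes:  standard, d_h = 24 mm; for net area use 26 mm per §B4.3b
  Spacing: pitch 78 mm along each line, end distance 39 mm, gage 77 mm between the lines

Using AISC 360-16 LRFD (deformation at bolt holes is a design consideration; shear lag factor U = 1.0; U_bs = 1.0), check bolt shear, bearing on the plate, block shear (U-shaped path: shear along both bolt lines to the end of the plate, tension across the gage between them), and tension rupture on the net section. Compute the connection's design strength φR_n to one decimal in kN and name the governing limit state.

417.2 kN (net-section rupture governs)

Bolt shear: A_b = π(22)²/4 = 380.13 mm². φR_n = 0.75 × 469 × 380.13 × 6 × 1 = 802.3 kN.
Bearing (12 mm plate, F_u = 450 MPa): end bolts L_c = 39 − 24/2 = 27, R_n = min(1.2×27×12×450, 2.4×22×12×450) = 174.96 kN/bolt; interior L_c = 78 − 24 = 54, R_n = 285.12 kN/bolt. φR_n = 0.75 × (2×174.96 + 4×285.12) = 1117.8 kN.
Block shear: shear path 2×[39+2×78] = 2×195 mm, A_gv = 4680, A_nv = 2×(195 − 2.5×26)×12 = 3120 mm²; tension across gage: (77 − 1×26)×12 = 612 mm². R_n = min(0.6×450×3120, 0.6×345×4680) + 1.0×450×612 = min(842.4, 968.76) + 275.4 = 1117.8 kN. φR_n = 0.75 × 1117.8 = 838.4 kN.
Tension rupture (net): A_n = (155 − 2×26)×12 = 1236 mm² (U = 1.0, A_e = A_n). φR_n = 0.75 × 450 × 1236 = 417.2 kN.
Governing: min(802.3, 1117.8, 838.4, 417.2) = 417.2 kN → net-section rupture.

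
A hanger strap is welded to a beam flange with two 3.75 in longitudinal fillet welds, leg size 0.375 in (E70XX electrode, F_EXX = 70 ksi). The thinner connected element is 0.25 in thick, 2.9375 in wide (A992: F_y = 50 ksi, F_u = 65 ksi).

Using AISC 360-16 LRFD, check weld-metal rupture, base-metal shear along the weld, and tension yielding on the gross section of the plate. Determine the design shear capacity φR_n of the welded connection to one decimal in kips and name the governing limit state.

Weld metal: throat = 0.707×0.375 = 0.26513 in, L = 2×3.75 = 7.5 in. φR_n = 0.75 × 0.6 × 70 × 0.26513 × 7.5 = 62.6 kips.
Base metal shear (0.25 in plate): yield φR_n = 1.0×0.6×50×0.25×7.5 = 56.3 kips; rupture φR_n = 0.75×0.6×65×0.25×7.5 = 54.8 kips; take 54.8 kips (rupture).
Tension yield (gross): A_g = 2.9375×0.25 = 0.73438 in². φR_n = 0.90 × 50 × 0.73438 = 33.0 kips.
Governing: min(62.6, 54.8, 33.0) = 33.0 kips → gross-section yield.

33.0 kips (gross-section yield governs)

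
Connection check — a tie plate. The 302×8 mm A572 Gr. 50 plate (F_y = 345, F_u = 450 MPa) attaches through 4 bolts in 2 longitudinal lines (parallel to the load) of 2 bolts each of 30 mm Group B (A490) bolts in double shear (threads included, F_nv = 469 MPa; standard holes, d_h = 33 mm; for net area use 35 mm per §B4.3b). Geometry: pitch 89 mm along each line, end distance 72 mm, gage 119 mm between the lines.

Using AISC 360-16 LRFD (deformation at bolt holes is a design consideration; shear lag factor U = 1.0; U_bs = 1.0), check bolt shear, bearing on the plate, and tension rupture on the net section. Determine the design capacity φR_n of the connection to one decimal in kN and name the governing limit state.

Bolt shear: A_b = π(30)²/4 = 706.86 mm². φR_n = 0.75 × 469 × 706.86 × 4 × 2 = 1989.1 kN.
Bearing (8 mm plate, F_u = 450 MPa): end bolts L_c = 72 − 33/2 = 55.5, R_n = min(1.2×55.5×8×450, 2.4×30×8×450) = 239.76 kN/bolt; interior L_c = 89 − 33 = 56, R_n = 241.92 kN/bolt. φR_n = 0.75 × (2×239.76 + 2×241.92) = 722.5 kN.
Tension rupture (net): A_n = (302 − 2×35)×8 = 1856 mm² (U = 1.0, A_e = A_n). φR_n = 0.75 × 450 × 1856 = 626.4 kN.
Governing: min(1989.1, 722.5, 626.4) = 626.4 kN → net-section rupture.

626.4 kN (net-section rupture governs)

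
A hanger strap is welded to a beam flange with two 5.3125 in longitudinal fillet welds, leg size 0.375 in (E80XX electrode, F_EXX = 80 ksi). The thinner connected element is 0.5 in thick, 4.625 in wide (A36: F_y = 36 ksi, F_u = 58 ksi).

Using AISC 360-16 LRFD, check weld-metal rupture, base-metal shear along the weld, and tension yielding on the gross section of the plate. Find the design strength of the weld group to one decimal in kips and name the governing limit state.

74.9 kips (gross-section yield governs)

Weld metal: throat = 0.707×0.375 = 0.26513 in, L = 2×5.3125 = 10.625 in. φR_n = 0.75 × 0.6 × 80 × 0.26513 × 10.625 = 101.4 kips.
Base metal shear (0.5 in plate): yield φR_n = 1.0×0.6×36×0.5×10.625 = 114.8 kips; rupture φR_n = 0.75×0.6×58×0.5×10.625 = 138.7 kips; take 114.8 kips (yield).
Tension yield (gross): A_g = 4.625×0.5 = 2.3125 in². φR_n = 0.90 × 36 × 2.3125 = 74.9 kips.
Governing: min(101.4, 114.8, 74.9) = 74.9 kips → gross-section yield.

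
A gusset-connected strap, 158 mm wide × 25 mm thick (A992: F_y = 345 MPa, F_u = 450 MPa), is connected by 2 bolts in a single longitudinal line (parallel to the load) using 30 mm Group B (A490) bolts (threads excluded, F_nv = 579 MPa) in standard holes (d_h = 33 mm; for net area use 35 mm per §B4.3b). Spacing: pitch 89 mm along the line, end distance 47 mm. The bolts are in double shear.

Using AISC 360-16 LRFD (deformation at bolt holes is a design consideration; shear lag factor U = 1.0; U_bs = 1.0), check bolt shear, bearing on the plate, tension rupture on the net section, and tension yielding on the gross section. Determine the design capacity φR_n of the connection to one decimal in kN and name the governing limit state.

Bolt shear: A_b = π(30)²/4 = 706.86 mm². φR_n = 0.75 × 579 × 706.86 × 2 × 2 = 1227.8 kN.
Bearing (25 mm plate, F_u = 450 MPa): end bolts L_c = 47 − 33/2 = 30.5, R_n = min(1.2×30.5×25×450, 2.4×30×25×450) = 411.75 kN/bolt; interior L_c = 89 − 33 = 56, R_n = 756 kN/bolt. φR_n = 0.75 × (1×411.75 + 1×756) = 875.8 kN.
Tension rupture (net): A_n = (158 − 1×35)×25 = 3075 mm² (U = 1.0, A_e = A_n). φR_n = 0.75 × 450 × 3075 = 1037.8 kN.
Tension yield (gross): A_g = 158×25 = 3950 mm². φR_n = 0.90 × 345 × 3950 = 1226.5 kN.
Governing: min(1227.8, 875.8, 1037.8, 1226.5) = 875.8 kN → bearing.

875.8 kN (bearing governs)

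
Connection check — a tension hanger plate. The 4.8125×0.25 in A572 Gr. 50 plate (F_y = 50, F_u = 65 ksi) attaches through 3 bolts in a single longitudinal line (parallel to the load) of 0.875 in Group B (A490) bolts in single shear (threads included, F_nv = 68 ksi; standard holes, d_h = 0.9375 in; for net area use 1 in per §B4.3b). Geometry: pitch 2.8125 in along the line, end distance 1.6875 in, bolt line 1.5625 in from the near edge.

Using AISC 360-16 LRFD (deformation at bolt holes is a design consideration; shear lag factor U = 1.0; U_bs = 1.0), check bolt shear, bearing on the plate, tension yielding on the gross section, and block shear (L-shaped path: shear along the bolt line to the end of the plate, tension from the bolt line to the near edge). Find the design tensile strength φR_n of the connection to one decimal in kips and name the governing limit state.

48.1 kips (block shear governs)

Bolt shear: A_b = π(0.875)²/4 = 0.60132 in². φR_n = 0.75 × 68 × 0.60132 × 3 × 1 = 92.0 kips.
Bearing (0.25 in plate, F_u = 65 ksi): end bolts L_c = 1.6875 − 0.9375/2 = 1.21875, R_n = min(1.2×1.21875×0.25×65, 2.4×0.875×0.25×65) = 23.766 kips/bolt; interior L_c = 2.8125 − 0.9375 = 1.875, R_n = 34.125 kips/bolt. φR_n = 0.75 × (1×23.766 + 2×34.125) = 69.0 kips.
Tension yield (gross): A_g = 4.8125×0.25 = 1.2031 in². φR_n = 0.90 × 50 × 1.2031 = 54.1 kips.
Block shear: shear path 1×[1.6875+2×2.8125] = 1×7.3125 in, A_gv = 1.8281, A_nv = 1×(7.3125 − 2.5×1)×0.25 = 1.2031 in²; tension to near edge: (1.5625 − 0.5×1)×0.25 = 0.26563 in². R_n = min(0.6×65×1.2031, 0.6×50×1.8281) + 1.0×65×0.26563 = min(46.921, 54.843) + 17.266 = 64.187 kips. φR_n = 0.75 × 64.187 = 48.1 kips.
Governing: min(92.0, 69.0, 54.1, 48.1) = 48.1 kips → block shear.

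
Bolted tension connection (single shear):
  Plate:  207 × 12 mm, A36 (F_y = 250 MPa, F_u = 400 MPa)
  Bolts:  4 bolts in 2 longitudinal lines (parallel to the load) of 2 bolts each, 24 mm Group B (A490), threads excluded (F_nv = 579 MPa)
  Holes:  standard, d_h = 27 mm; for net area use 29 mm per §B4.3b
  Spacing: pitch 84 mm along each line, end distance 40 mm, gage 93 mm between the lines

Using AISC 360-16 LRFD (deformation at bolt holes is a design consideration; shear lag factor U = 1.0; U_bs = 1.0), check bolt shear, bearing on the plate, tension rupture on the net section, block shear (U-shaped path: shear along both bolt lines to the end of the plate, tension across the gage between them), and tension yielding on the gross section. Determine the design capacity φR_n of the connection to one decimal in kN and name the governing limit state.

Bolt shear: A_b = π(24)²/4 = 452.39 mm². φR_n = 0.75 × 579 × 452.39 × 4 × 1 = 785.8 kN.
Bearing (12 mm plate, F_u = 400 MPa): end bolts L_c = 40 − 27/2 = 26.5, R_n = min(1.2×26.5×12×400, 2.4×24×12×400) = 152.64 kN/bolt; interior L_c = 84 − 27 = 57, R_n = 276.48 kN/bolt. φR_n = 0.75 × (2×152.64 + 2×276.48) = 643.7 kN.
Tension rupture (net): A_n = (207 − 2×29)×12 = 1788 mm² (U = 1.0, A_e = A_n). φR_n = 0.75 × 400 × 1788 = 536.4 kN.
Block shear: shear path 2×[40+1×84] = 2×124 mm, A_gv = 2976, A_nv = 2×(124 − 1.5×29)×12 = 1932 mm²; tension across gage: (93 − 1×29)×12 = 768 mm². R_n = min(0.6×400×1932, 0.6×250×2976) + 1.0×400×768 = min(463.68, 446.4) + 307.2 = 753.6 kN. φR_n = 0.75 × 753.6 = 565.2 kN.
Tension yield (gross): A_g = 207×12 = 2484 mm². φR_n = 0.90 × 250 × 2484 = 558.9 kN.
Governing: min(785.8, 643.7, 536.4, 565.2, 558.9) = 536.4 kN → net-section rupture.

536.4 kN (net-section rupture governs)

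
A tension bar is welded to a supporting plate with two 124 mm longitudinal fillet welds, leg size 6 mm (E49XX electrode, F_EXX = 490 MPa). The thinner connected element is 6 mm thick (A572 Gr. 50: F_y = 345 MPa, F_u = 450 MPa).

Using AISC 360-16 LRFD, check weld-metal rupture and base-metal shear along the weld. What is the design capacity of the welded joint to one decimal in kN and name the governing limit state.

Weld metal: throat = 0.707×6 = 4.242 mm, L = 2×124 = 248 mm. φR_n = 0.75 × 0.6 × 490 × 4.242 × 248 = 232.0 kN.
Base metal shear (6 mm plate): yield φR_n = 1.0×0.6×345×6×248 = 308.0 kN; rupture φR_n = 0.75×0.6×450×6×248 = 301.3 kN; take 301.3 kN (rupture).
Governing: min(232.0, 301.3) = 232.0 kN → weld metal.

232.0 kN (weld metal governs)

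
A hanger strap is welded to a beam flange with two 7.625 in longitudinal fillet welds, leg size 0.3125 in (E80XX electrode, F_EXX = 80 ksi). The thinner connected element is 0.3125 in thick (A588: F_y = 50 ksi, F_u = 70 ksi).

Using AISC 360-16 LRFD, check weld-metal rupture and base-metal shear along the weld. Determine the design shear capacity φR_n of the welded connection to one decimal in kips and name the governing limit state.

Weld metal: throat = 0.707×0.3125 = 0.22094 in, L = 2×7.625 = 15.25 in. φR_n = 0.75 × 0.6 × 80 × 0.22094 × 15.25 = 121.3 kips.
Base metal shear (0.3125 in plate): yield φR_n = 1.0×0.6×50×0.3125×15.25 = 143.0 kips; rupture φR_n = 0.75×0.6×70×0.3125×15.25 = 150.1 kips; take 143.0 kips (yield).
Governing: min(121.3, 143.0) = 121.3 kips → weld metal.

121.3 kips (weld metal governs)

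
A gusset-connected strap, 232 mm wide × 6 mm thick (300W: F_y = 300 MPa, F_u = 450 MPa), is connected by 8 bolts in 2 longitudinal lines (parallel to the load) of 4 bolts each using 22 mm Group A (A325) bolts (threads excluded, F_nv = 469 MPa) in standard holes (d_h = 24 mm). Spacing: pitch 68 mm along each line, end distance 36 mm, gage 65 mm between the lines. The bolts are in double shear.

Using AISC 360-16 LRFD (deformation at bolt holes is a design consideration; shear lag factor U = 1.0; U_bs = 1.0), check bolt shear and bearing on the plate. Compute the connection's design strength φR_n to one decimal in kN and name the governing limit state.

Bolt shear: A_b = π(22)²/4 = 380.13 mm². φR_n = 0.75 × 469 × 380.13 × 8 × 2 = 2139.4 kN.
Bearing (6 mm plate, F_u = 450 MPa): end bolts L_c = 36 − 24/2 = 24, R_n = min(1.2×24×6×450, 2.4×22×6×450) = 77.76 kN/bolt; interior L_c = 68 − 24 = 44, R_n = 142.56 kN/bolt. φR_n = 0.75 × (2×77.76 + 6×142.56) = 758.2 kN.
Governing: min(2139.4, 758.2) = 758.2 kN → bearing.

758.2 kN (bearing governs)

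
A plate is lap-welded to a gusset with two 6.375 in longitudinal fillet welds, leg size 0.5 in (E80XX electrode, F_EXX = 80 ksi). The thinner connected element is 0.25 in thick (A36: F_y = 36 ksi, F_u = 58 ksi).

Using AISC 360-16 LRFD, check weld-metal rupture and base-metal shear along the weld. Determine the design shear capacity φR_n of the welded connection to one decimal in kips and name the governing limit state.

68.9 kips (base-metal shear governs)

Weld metal: throat = 0.707×0.5 = 0.3535 in, L = 2×6.375 = 12.75 in. φR_n = 0.75 × 0.6 × 80 × 0.3535 × 12.75 = 162.3 kips.
Base metal shear (0.25 in plate): yield φR_n = 1.0×0.6×36×0.25×12.75 = 68.9 kips; rupture φR_n = 0.75×0.6×58×0.25×12.75 = 83.2 kips; take 68.9 kips (yield).
Governing: min(162.3, 68.9) = 68.9 kips → base-metal shear.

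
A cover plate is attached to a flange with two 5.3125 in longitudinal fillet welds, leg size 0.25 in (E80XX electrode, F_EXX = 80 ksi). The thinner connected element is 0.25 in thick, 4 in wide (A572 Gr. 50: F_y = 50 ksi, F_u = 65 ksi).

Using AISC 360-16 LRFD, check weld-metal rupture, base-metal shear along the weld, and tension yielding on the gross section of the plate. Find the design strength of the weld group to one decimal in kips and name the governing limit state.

45.0 kips (gross-section yield governs)

Weld metal: throat = 0.707×0.25 = 0.17675 in, L = 2×5.3125 = 10.625 in. φR_n = 0.75 × 0.6 × 80 × 0.17675 × 10.625 = 67.6 kips.
Base metal shear (0.25 in plate): yield φR_n = 1.0×0.6×50×0.25×10.625 = 79.7 kips; rupture φR_n = 0.75×0.6×65×0.25×10.625 = 77.7 kips; take 77.7 kips (rupture).
Tension yield (gross): A_g = 4×0.25 = 1 in². φR_n = 0.90 × 50 × 1 = 45.0 kips.
Governing: min(67.6, 77.7, 45.0) = 45.0 kips → gross-section yield.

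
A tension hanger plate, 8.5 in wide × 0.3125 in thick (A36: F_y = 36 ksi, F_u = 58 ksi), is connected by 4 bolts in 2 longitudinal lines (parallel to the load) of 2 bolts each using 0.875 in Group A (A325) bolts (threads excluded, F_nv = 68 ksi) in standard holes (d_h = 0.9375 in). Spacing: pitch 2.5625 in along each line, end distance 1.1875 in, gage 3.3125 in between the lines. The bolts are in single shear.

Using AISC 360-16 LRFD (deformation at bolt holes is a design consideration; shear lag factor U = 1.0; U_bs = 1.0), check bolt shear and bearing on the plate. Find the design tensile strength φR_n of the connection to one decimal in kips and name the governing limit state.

Bolt shear: A_b = π(0.875)²/4 = 0.60132 in². φR_n = 0.75 × 68 × 0.60132 × 4 × 1 = 122.7 kips.
Bearing (0.3125 in plate, F_u = 58 ksi): end bolts L_c = 1.1875 − 0.9375/2 = 0.71875, R_n = min(1.2×0.71875×0.3125×58, 2.4×0.875×0.3125×58) = 15.633 kips/bolt; interior L_c = 2.5625 − 0.9375 = 1.625, R_n = 35.344 kips/bolt. φR_n = 0.75 × (2×15.633 + 2×35.344) = 76.5 kips.
Governing: min(122.7, 76.5) = 76.5 kips → bearing.

76.5 kips (bearing governs)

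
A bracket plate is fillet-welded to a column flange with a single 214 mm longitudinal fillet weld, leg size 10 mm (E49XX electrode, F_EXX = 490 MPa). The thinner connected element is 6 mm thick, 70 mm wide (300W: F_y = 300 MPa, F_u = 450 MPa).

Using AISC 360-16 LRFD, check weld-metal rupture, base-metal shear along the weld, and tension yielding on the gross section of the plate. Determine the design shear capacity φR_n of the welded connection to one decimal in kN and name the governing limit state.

Weld metal: throat = 0.707×10 = 7.07 mm, L = 214 mm. φR_n = 0.75 × 0.6 × 490 × 7.07 × 214 = 333.6 kN.
Base metal shear (6 mm plate): yield φR_n = 1.0×0.6×300×6×214 = 231.1 kN; rupture φR_n = 0.75×0.6×450×6×214 = 260.0 kN; take 231.1 kN (yield).
Tension yield (gross): A_g = 70×6 = 420 mm². φR_n = 0.90 × 300 × 420 = 113.4 kN.
Governing: min(333.6, 231.1, 113.4) = 113.4 kN → gross-section yield.

113.4 kN (gross-section yield governs)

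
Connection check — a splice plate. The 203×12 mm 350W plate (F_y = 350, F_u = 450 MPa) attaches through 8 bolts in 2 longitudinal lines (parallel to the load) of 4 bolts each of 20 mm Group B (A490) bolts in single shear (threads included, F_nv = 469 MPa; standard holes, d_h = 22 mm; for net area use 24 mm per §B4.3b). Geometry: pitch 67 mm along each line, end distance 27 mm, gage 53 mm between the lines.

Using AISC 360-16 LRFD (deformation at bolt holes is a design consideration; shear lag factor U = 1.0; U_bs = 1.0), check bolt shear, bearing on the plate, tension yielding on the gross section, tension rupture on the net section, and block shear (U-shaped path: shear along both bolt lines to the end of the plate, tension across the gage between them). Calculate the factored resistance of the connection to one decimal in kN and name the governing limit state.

627.8 kN (net-section rupture governs)

Bolt shear: A_b = π(20)²/4 = 314.16 mm². φR_n = 0.75 × 469 × 314.16 × 8 × 1 = 884.0 kN.
Bearing (12 mm plate, F_u = 450 MPa): end bolts L_c = 27 − 22/2 = 16, R_n = min(1.2×16×12×450, 2.4×20×12×450) = 103.68 kN/bolt; interior L_c = 67 − 22 = 45, R_n = 259.2 kN/bolt. φR_n = 0.75 × (2×103.68 + 6×259.2) = 1321.9 kN.
Tension yield (gross): A_g = 203×12 = 2436 mm². φR_n = 0.90 × 350 × 2436 = 767.3 kN.
Tension rupture (net): A_n = (203 − 2×24)×12 = 1860 mm² (U = 1.0, A_e = A_n). φR_n = 0.75 × 450 × 1860 = 627.8 kN.
Block shear: shear path 2×[27+3×67] = 2×228 mm, A_gv = 5472, A_nv = 2×(228 − 3.5×24)×12 = 3456 mm²; tension across gage: (53 − 1×24)×12 = 348 mm². R_n = min(0.6×450×3456, 0.6×350×5472) + 1.0×450×348 = min(933.12, 1149.1) + 156.6 = 1089.7 kN. φR_n = 0.75 × 1089.7 = 817.3 kN.
Governing: min(884.0, 1321.9, 767.3, 627.8, 817.3) = 627.8 kN → net-section rupture.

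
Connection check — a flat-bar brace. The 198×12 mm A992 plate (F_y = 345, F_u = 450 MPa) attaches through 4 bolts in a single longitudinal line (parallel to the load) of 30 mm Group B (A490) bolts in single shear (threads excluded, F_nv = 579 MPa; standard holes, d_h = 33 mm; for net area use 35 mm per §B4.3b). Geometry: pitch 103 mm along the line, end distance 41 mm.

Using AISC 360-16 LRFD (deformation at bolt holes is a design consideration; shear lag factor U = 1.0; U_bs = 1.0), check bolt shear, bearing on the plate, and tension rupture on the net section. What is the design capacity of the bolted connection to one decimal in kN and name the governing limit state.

660.2 kN (net-section rupture governs)

Bolt shear: A_b = π(30)²/4 = 706.86 mm². φR_n = 0.75 × 579 × 706.86 × 4 × 1 = 1227.8 kN.
Bearing (12 mm plate, F_u = 450 MPa): end bolts L_c = 41 − 33/2 = 24.5, R_n = min(1.2×24.5×12×450, 2.4×30×12×450) = 158.76 kN/bolt; interior L_c = 103 − 33 = 70, R_n = 388.8 kN/bolt. φR_n = 0.75 × (1×158.76 + 3×388.8) = 993.9 kN.
Tension rupture (net): A_n = (198 − 1×35)×12 = 1956 mm² (U = 1.0, A_e = A_n). φR_n = 0.75 × 450 × 1956 = 660.2 kN.
Governing: min(1227.8, 993.9, 660.2) = 660.2 kN → net-section rupture.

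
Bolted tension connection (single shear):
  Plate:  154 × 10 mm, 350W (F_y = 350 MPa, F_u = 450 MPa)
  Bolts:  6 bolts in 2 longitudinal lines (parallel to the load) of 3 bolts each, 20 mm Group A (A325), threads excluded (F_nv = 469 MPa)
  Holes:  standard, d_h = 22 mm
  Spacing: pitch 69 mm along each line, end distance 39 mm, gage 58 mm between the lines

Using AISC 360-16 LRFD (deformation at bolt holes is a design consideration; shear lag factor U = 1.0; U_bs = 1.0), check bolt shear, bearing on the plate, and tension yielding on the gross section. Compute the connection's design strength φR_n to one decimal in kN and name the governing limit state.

Bolt shear: A_b = π(20)²/4 = 314.16 mm². φR_n = 0.75 × 469 × 314.16 × 6 × 1 = 663.0 kN.
Bearing (10 mm plate, F_u = 450 MPa): end bolts L_c = 39 − 22/2 = 28, R_n = min(1.2×28×10×450, 2.4×20×10×450) = 151.2 kN/bolt; interior L_c = 69 − 22 = 47, R_n = 216 kN/bolt. φR_n = 0.75 × (2×151.2 + 4×216) = 874.8 kN.
Tension yield (gross): A_g = 154×10 = 1540 mm². φR_n = 0.90 × 350 × 1540 = 485.1 kN.
Governing: min(663.0, 874.8, 485.1) = 485.1 kN → gross-section yield.

485.1 kN (gross-section yield governs)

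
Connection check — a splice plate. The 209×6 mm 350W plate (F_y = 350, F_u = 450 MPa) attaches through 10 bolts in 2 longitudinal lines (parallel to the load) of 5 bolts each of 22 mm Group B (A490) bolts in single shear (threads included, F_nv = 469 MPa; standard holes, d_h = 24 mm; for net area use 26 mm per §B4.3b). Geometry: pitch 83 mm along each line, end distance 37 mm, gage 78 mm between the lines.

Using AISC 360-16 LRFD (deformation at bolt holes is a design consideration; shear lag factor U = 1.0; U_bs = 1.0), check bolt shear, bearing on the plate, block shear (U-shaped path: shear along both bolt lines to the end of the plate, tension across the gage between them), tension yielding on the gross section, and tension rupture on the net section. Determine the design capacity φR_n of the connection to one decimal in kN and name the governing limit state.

317.9 kN (net-section rupture governs)

Bolt shear: A_b = π(22)²/4 = 380.13 mm². φR_n = 0.75 × 469 × 380.13 × 10 × 1 = 1337.1 kN.
Bearing (6 mm plate, F_u = 450 MPa): end bolts L_c = 37 − 24/2 = 25, R_n = min(1.2×25×6×450, 2.4×22×6×450) = 81 kN/bolt; interior L_c = 83 − 24 = 59, R_n = 142.56 kN/bolt. φR_n = 0.75 × (2×81 + 8×142.56) = 976.9 kN.
Block shear: shear path 2×[37+4×83] = 2×369 mm, A_gv = 4428, A_nv = 2×(369 − 4.5×26)×6 = 3024 mm²; tension across gage: (78 − 1×26)×6 = 312 mm². R_n = min(0.6×450×3024, 0.6×350×4428) + 1.0×450×312 = min(816.48, 929.88) + 140.4 = 956.88 kN. φR_n = 0.75 × 956.88 = 717.7 kN.
Tension yield (gross): A_g = 209×6 = 1254 mm². φR_n = 0.90 × 350 × 1254 = 395.0 kN.
Tension rupture (net): A_n = (209 − 2×26)×6 = 942 mm² (U = 1.0, A_e = A_n). φR_n = 0.75 × 450 × 942 = 317.9 kN.
Governing: min(1337.1, 976.9, 717.7, 395.0, 317.9) = 317.9 kN → net-section rupture.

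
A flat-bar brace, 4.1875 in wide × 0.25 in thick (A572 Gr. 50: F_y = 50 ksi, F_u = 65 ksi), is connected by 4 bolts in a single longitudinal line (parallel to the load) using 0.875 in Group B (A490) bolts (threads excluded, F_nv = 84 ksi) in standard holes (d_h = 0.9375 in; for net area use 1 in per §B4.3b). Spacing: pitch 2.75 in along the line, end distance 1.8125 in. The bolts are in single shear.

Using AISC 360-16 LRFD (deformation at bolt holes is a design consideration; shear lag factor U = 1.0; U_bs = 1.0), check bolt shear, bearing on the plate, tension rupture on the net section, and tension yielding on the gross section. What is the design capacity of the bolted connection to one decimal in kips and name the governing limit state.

Bolt shear: A_b = π(0.875)²/4 = 0.60132 in². φR_n = 0.75 × 84 × 0.60132 × 4 × 1 = 151.5 kips.
Bearing (0.25 in plate, F_u = 65 ksi): end bolts L_c = 1.8125 − 0.9375/2 = 1.34375, R_n = min(1.2×1.34375×0.25×65, 2.4×0.875×0.25×65) = 26.203 kips/bolt; interior L_c = 2.75 − 0.9375 = 1.8125, R_n = 34.125 kips/bolt. φR_n = 0.75 × (1×26.203 + 3×34.125) = 96.4 kips.
Tension rupture (net): A_n = (4.1875 − 1×1)×0.25 = 0.79688 in² (U = 1.0, A_e = A_n). φR_n = 0.75 × 65 × 0.79688 = 38.8 kips.
Tension yield (gross): A_g = 4.1875×0.25 = 1.0469 in². φR_n = 0.90 × 50 × 1.0469 = 47.1 kips.
Governing: min(151.5, 96.4, 38.8, 47.1) = 38.8 kips → net-section rupture.

38.8 kips (net-section rupture governs)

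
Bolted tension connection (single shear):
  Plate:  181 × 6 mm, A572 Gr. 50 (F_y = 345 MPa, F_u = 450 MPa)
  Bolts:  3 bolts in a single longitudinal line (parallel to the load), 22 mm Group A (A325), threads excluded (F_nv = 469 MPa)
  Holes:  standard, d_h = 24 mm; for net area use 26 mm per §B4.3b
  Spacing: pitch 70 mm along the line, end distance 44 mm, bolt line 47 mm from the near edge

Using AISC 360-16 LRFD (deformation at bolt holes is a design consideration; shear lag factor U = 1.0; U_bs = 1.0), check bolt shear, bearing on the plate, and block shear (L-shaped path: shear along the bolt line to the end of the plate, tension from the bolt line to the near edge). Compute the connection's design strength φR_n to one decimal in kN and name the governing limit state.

Bolt shear: A_b = π(22)²/4 = 380.13 mm². φR_n = 0.75 × 469 × 380.13 × 3 × 1 = 401.1 kN.
Bearing (6 mm plate, F_u = 450 MPa): end bolts L_c = 44 − 24/2 = 32, R_n = min(1.2×32×6×450, 2.4×22×6×450) = 103.68 kN/bolt; interior L_c = 70 − 24 = 46, R_n = 142.56 kN/bolt. φR_n = 0.75 × (1×103.68 + 2×142.56) = 291.6 kN.
Block shear: shear path 1×[44+2×70] = 1×184 mm, A_gv = 1104, A_nv = 1×(184 − 2.5×26)×6 = 714 mm²; tension to near edge: (47 − 0.5×26)×6 = 204 mm². R_n = min(0.6×450×714, 0.6×345×1104) + 1.0×450×204 = min(192.78, 228.53) + 91.8 = 284.58 kN. φR_n = 0.75 × 284.58 = 213.4 kN.
Governing: min(401.1, 291.6, 213.4) = 213.4 kN → block shear.

213.4 kN (block shear governs)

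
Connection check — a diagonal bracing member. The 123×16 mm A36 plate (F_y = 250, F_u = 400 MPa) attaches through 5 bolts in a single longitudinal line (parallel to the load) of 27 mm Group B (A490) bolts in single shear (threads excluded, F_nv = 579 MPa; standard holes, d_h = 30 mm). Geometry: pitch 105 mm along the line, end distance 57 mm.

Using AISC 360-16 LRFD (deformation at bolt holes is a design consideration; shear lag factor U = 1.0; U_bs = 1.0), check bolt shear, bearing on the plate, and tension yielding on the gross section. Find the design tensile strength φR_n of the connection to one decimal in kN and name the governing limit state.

Bolt shear: A_b = π(27)²/4 = 572.56 mm². φR_n = 0.75 × 579 × 572.56 × 5 × 1 = 1243.2 kN.
Bearing (16 mm plate, F_u = 400 MPa): end bolts L_c = 57 − 30/2 = 42, R_n = min(1.2×42×16×400, 2.4×27×16×400) = 322.56 kN/bolt; interior L_c = 105 − 30 = 75, R_n = 414.72 kN/bolt. φR_n = 0.75 × (1×322.56 + 4×414.72) = 1486.1 kN.
Tension yield (gross): A_g = 123×16 = 1968 mm². φR_n = 0.90 × 250 × 1968 = 442.8 kN.
Governing: min(1243.2, 1486.1, 442.8) = 442.8 kN → gross-section yield.

442.8 kN (gross-section yield governs)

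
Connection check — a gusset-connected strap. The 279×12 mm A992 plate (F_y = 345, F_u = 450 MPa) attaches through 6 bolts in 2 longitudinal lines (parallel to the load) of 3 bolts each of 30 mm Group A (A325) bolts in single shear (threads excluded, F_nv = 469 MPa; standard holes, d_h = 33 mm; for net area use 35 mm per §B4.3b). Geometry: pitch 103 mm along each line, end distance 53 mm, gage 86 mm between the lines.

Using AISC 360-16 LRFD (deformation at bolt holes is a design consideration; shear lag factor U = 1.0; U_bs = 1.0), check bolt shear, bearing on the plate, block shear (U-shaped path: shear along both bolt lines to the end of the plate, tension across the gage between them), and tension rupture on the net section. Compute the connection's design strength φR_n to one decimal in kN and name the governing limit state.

Bolt shear: A_b = π(30)²/4 = 706.86 mm². φR_n = 0.75 × 469 × 706.86 × 6 × 1 = 1491.8 kN.
Bearing (12 mm plate, F_u = 450 MPa): end bolts L_c = 53 − 33/2 = 36.5, R_n = min(1.2×36.5×12×450, 2.4×30×12×450) = 236.52 kN/bolt; interior L_c = 103 − 33 = 70, R_n = 388.8 kN/bolt. φR_n = 0.75 × (2×236.52 + 4×388.8) = 1521.2 kN.
Block shear: shear path 2×[53+2×103] = 2×259 mm, A_gv = 6216, A_nv = 2×(259 − 2.5×35)×12 = 4116 mm²; tension across gage: (86 − 1×35)×12 = 612 mm². R_n = min(0.6×450×4116, 0.6×345×6216) + 1.0×450×612 = min(1111.3, 1286.7) + 275.4 = 1386.7 kN. φR_n = 0.75 × 1386.7 = 1040.0 kN.
Tension rupture (net): A_n = (279 − 2×35)×12 = 2508 mm² (U = 1.0, A_e = A_n). φR_n = 0.75 × 450 × 2508 = 846.5 kN.
Governing: min(1491.8, 1521.2, 1040.0, 846.5) = 846.5 kN → net-section rupture.

846.5 kN (net-section rupture governs)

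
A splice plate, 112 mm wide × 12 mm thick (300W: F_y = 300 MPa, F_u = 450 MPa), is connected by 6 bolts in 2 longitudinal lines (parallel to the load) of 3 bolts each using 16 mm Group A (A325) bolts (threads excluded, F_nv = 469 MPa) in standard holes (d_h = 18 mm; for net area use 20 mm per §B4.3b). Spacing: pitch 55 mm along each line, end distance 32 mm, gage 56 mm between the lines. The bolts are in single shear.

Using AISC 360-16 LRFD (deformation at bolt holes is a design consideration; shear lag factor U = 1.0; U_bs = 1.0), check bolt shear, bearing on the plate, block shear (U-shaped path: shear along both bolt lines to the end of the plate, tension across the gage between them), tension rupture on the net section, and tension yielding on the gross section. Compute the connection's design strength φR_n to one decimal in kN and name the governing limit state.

Bolt shear: A_b = π(16)²/4 = 201.06 mm². φR_n = 0.75 × 469 × 201.06 × 6 × 1 = 424.3 kN.
Bearing (12 mm plate, F_u = 450 MPa): end bolts L_c = 32 − 18/2 = 23, R_n = min(1.2×23×12×450, 2.4×16×12×450) = 149.04 kN/bolt; interior L_c = 55 − 18 = 37, R_n = 207.36 kN/bolt. φR_n = 0.75 × (2×149.04 + 4×207.36) = 845.6 kN.
Block shear: shear path 2×[32+2×55] = 2×142 mm, A_gv = 3408, A_nv = 2×(142 − 2.5×20)×12 = 2208 mm²; tension across gage: (56 − 1×20)×12 = 432 mm². R_n = min(0.6×450×2208, 0.6×300×3408) + 1.0×450×432 = min(596.16, 613.44) + 194.4 = 790.56 kN. φR_n = 0.75 × 790.56 = 592.9 kN.
Tension rupture (net): A_n = (112 − 2×20)×12 = 864 mm² (U = 1.0, A_e = A_n). φR_n = 0.75 × 450 × 864 = 291.6 kN.
Tension yield (gross): A_g = 112×12 = 1344 mm². φR_n = 0.90 × 300 × 1344 = 362.9 kN.
Governing: min(424.3, 845.6, 592.9, 291.6, 362.9) = 291.6 kN → net-section rupture.

291.6 kN (net-section rupture governs)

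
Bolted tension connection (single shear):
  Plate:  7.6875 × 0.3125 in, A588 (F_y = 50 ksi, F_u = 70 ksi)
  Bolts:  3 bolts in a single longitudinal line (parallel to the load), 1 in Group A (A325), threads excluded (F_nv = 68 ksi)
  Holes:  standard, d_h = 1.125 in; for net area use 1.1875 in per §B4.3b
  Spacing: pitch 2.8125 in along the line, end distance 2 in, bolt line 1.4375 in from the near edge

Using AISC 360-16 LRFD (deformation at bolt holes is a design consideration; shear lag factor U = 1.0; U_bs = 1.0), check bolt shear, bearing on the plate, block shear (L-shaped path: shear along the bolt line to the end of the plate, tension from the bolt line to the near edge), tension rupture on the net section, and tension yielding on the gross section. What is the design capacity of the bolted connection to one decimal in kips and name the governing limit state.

59.7 kips (block shear governs)

Bolt shear: A_b = π(1)²/4 = 0.7854 in². φR_n = 0.75 × 68 × 0.7854 × 3 × 1 = 120.2 kips.
Bearing (0.3125 in plate, F_u = 70 ksi): end bolts L_c = 2 − 1.125/2 = 1.4375, R_n = min(1.2×1.4375×0.3125×70, 2.4×1×0.3125×70) = 37.734 kips/bolt; interior L_c = 2.8125 − 1.125 = 1.6875, R_n = 44.297 kips/bolt. φR_n = 0.75 × (1×37.734 + 2×44.297) = 94.7 kips.
Block shear: shear path 1×[2+2×2.8125] = 1×7.625 in, A_gv = 2.3828, A_nv = 1×(7.625 − 2.5×1.1875)×0.3125 = 1.4551 in²; tension to near edge: (1.4375 − 0.5×1.1875)×0.3125 = 0.26367 in². R_n = min(0.6×70×1.4551, 0.6×50×2.3828) + 1.0×70×0.26367 = min(61.114, 71.484) + 18.457 = 79.571 kips. φR_n = 0.75 × 79.571 = 59.7 kips.
Tension rupture (net): A_n = (7.6875 − 1×1.1875)×0.3125 = 2.0313 in² (U = 1.0, A_e = A_n). φR_n = 0.75 × 70 × 2.0313 = 106.6 kips.
Tension yield (gross): A_g = 7.6875×0.3125 = 2.4023 in². φR_n = 0.90 × 50 × 2.4023 = 108.1 kips.
Governing: min(120.2, 94.7, 59.7, 106.6, 108.1) = 59.7 kips → block shear.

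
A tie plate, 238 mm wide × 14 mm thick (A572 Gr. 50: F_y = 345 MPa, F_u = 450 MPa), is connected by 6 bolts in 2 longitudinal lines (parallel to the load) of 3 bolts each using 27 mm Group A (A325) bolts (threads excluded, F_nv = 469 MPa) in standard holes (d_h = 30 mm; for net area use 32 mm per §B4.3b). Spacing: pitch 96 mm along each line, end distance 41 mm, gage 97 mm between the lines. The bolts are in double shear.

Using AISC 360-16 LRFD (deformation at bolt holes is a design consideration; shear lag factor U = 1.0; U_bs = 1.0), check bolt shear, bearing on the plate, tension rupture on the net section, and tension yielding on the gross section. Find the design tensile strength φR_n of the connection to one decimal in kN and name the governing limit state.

822.2 kN (net-section rupture governs)

Bolt shear: A_b = π(27)²/4 = 572.56 mm². φR_n = 0.75 × 469 × 572.56 × 6 × 2 = 2416.8 kN.
Bearing (14 mm plate, F_u = 450 MPa): end bolts L_c = 41 − 30/2 = 26, R_n = min(1.2×26×14×450, 2.4×27×14×450) = 196.56 kN/bolt; interior L_c = 96 − 30 = 66, R_n = 408.24 kN/bolt. φR_n = 0.75 × (2×196.56 + 4×408.24) = 1519.6 kN.
Tension rupture (net): A_n = (238 − 2×32)×14 = 2436 mm² (U = 1.0, A_e = A_n). φR_n = 0.75 × 450 × 2436 = 822.2 kN.
Tension yield (gross): A_g = 238×14 = 3332 mm². φR_n = 0.90 × 345 × 3332 = 1034.6 kN.
Governing: min(2416.8, 1519.6, 822.2, 1034.6) = 822.2 kN → net-section rupture.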